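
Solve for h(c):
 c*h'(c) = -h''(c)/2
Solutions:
 h(c) = C1 + C2*erf(c)


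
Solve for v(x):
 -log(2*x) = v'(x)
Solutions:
 v(x) = C1 - x*log(x) - x*log(2) + x


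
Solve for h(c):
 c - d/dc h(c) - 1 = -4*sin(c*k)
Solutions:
 h(c) = C1 + c^2/2 - c - 4*cos(c*k)/k


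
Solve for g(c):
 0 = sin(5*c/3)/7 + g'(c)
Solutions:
 g(c) = C1 + 3*cos(5*c/3)/35


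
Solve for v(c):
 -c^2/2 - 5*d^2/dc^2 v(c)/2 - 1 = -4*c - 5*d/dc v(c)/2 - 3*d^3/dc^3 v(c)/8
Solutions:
 v(c) = C1 + C2*exp(2*c*(5 - sqrt(10))/3) + C3*exp(2*c*(sqrt(10) + 5)/3) + c^3/15 - 3*c^2/5 - 43*c/50


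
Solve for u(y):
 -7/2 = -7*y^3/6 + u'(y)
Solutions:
 u(y) = C1 + 7*y^4/24 - 7*y/2


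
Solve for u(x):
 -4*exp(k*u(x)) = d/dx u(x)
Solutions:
 u(x) = Piecewise((log(1/(C1*k + 4*k*x))/k, Ne(k, 0)), (nan, True))
 u(x) = Piecewise((C1 - 4*x, Eq(k, 0)), (nan, True))


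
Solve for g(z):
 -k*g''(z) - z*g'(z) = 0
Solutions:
 g(z) = C1 + C2*sqrt(k)*erf(sqrt(2)*z*sqrt(1/k)/2)


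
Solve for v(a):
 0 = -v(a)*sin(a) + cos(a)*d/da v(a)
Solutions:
 v(a) = C1/cos(a)


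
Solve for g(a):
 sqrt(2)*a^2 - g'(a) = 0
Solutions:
 g(a) = C1 + sqrt(2)*a^3/3


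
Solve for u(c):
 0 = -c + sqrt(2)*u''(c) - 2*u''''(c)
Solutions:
 u(c) = C1 + C2*c + C3*exp(-2^(3/4)*c/2) + C4*exp(2^(3/4)*c/2) + sqrt(2)*c^3/12


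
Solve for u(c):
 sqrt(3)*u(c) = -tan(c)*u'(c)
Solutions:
 u(c) = C1/sin(c)^(sqrt(3))


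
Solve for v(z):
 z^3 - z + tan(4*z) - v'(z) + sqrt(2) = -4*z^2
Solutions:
 v(z) = C1 + z^4/4 + 4*z^3/3 - z^2/2 + sqrt(2)*z - log(cos(4*z))/4


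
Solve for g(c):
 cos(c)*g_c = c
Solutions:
 g(c) = C1 + Integral(c/cos(c), c)


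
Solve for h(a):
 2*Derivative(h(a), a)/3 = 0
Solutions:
 h(a) = C1


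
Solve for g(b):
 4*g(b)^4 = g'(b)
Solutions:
 g(b) = (-1/(C1 + 12*b))^(1/3)
 g(b) = (-1/(C1 + 4*b))^(1/3)*(-3^(2/3) - 3*3^(1/6)*I)/6
 g(b) = (-1/(C1 + 4*b))^(1/3)*(-3^(2/3) + 3*3^(1/6)*I)/6


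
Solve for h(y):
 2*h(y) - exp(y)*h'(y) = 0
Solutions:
 h(y) = C1*exp(-2*exp(-y))


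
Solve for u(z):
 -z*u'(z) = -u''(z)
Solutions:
 u(z) = C1 + C2*erfi(sqrt(2)*z/2)


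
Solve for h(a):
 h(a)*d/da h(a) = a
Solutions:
 h(a) = -sqrt(C1 + a^2)
 h(a) = sqrt(C1 + a^2)


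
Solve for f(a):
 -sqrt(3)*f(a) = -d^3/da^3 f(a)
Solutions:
 f(a) = C3*exp(3^(1/6)*a) + (C1*sin(3^(2/3)*a/2) + C2*cos(3^(2/3)*a/2))*exp(-3^(1/6)*a/2)


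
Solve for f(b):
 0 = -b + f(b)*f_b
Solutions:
 f(b) = -sqrt(C1 + b^2)
 f(b) = sqrt(C1 + b^2)


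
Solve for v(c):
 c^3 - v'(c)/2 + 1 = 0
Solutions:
 v(c) = C1 + c^4/2 + 2*c


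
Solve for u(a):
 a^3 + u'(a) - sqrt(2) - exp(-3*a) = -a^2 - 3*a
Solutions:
 u(a) = C1 - a^4/4 - a^3/3 - 3*a^2/2 + sqrt(2)*a - exp(-3*a)/3


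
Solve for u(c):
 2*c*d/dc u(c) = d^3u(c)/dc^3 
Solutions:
 u(c) = C1 + Integral(C2*airyai(2^(1/3)*c) + C3*airybi(2^(1/3)*c), c)


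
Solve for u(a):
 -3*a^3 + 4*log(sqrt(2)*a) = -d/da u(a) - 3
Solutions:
 u(a) = C1 + 3*a^4/4 - 4*a*log(a) - a*log(4) + a


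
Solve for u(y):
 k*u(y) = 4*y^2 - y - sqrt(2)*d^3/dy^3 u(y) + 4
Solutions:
 u(y) = C1*exp(2^(5/6)*y*(-k)^(1/3)/2) + C2*exp(2^(5/6)*y*(-k)^(1/3)*(-1 + sqrt(3)*I)/4) + C3*exp(-2^(5/6)*y*(-k)^(1/3)*(1 + sqrt(3)*I)/4) + 4*y^2/k - y/k + 4/k


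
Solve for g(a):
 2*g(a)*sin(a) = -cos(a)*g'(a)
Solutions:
 g(a) = C1*cos(a)^2


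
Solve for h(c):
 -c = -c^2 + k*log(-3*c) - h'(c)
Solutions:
 h(c) = C1 - c^3/3 + c^2/2 + c*k*log(-c) + c*k*(-1 + log(3))


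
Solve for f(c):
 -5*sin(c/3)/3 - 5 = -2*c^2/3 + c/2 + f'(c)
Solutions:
 f(c) = C1 + 2*c^3/9 - c^2/4 - 5*c + 5*cos(c/3)


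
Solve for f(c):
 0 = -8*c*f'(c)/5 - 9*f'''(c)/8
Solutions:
 f(c) = C1 + Integral(C2*airyai(-4*75^(1/3)*c/15) + C3*airybi(-4*75^(1/3)*c/15), c)


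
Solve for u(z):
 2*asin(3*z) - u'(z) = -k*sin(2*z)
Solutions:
 u(z) = C1 - k*cos(2*z)/2 + 2*z*asin(3*z) + 2*sqrt(1 - 9*z^2)/3


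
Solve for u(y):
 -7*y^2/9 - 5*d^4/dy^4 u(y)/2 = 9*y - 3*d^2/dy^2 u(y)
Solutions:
 u(y) = C1 + C2*y + C3*exp(-sqrt(30)*y/5) + C4*exp(sqrt(30)*y/5) + 7*y^4/324 + y^3/2 + 35*y^2/162


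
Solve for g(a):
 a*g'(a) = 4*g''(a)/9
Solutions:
 g(a) = C1 + C2*erfi(3*sqrt(2)*a/4)


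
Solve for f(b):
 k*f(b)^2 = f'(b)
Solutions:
 f(b) = -1/(C1 + b*k)


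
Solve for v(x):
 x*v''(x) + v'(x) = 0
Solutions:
 v(x) = C1 + C2*log(x)


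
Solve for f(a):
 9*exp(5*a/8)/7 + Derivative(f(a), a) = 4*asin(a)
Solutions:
 f(a) = C1 + 4*a*asin(a) + 4*sqrt(1 - a^2) - 72*exp(5*a/8)/35


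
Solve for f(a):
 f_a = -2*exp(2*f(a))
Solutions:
 f(a) = log(-sqrt(-1/(C1 - 2*a))) - log(2)/2
 f(a) = log(-1/(C1 - 2*a))/2 - log(2)/2


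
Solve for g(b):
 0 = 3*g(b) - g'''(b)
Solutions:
 g(b) = C3*exp(3^(1/3)*b) + (C1*sin(3^(5/6)*b/2) + C2*cos(3^(5/6)*b/2))*exp(-3^(1/3)*b/2)


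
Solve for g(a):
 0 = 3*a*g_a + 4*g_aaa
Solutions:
 g(a) = C1 + Integral(C2*airyai(-6^(1/3)*a/2) + C3*airybi(-6^(1/3)*a/2), a)


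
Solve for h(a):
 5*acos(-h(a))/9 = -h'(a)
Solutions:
 Integral(1/acos(-_y), (_y, h(a))) = C1 - 5*a/9


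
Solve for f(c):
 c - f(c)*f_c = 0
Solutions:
 f(c) = -sqrt(C1 + c^2)
 f(c) = sqrt(C1 + c^2)


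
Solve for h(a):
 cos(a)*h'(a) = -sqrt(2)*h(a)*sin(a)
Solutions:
 h(a) = C1*cos(a)^(sqrt(2))


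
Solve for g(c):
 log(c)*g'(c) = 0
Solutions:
 g(c) = C1


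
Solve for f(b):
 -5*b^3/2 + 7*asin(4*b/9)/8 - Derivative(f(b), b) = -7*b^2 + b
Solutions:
 f(b) = C1 - 5*b^4/8 + 7*b^3/3 - b^2/2 + 7*b*asin(4*b/9)/8 + 7*sqrt(81 - 16*b^2)/32


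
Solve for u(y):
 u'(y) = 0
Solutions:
 u(y) = C1


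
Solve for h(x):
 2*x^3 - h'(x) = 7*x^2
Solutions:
 h(x) = C1 + x^4/2 - 7*x^3/3


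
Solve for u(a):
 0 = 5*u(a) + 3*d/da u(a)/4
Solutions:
 u(a) = C1*exp(-20*a/3)


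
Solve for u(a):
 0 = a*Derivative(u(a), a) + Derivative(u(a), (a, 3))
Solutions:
 u(a) = C1 + Integral(C2*airyai(-a) + C3*airybi(-a), a)


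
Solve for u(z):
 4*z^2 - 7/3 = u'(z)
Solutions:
 u(z) = C1 + 4*z^3/3 - 7*z/3


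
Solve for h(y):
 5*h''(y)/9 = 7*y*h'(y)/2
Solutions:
 h(y) = C1 + C2*erfi(3*sqrt(35)*y/10)


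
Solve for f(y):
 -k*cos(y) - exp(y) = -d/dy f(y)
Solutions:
 f(y) = C1 + k*sin(y) + exp(y)


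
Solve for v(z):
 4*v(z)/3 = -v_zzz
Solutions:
 v(z) = C3*exp(-6^(2/3)*z/3) + (C1*sin(2^(2/3)*3^(1/6)*z/2) + C2*cos(2^(2/3)*3^(1/6)*z/2))*exp(6^(2/3)*z/6)


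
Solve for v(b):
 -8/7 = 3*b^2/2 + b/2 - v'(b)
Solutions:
 v(b) = C1 + b^3/2 + b^2/4 + 8*b/7


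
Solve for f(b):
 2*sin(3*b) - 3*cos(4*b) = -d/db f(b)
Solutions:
 f(b) = C1 + 3*sin(4*b)/4 + 2*cos(3*b)/3


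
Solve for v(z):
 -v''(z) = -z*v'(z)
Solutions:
 v(z) = C1 + C2*erfi(sqrt(2)*z/2)


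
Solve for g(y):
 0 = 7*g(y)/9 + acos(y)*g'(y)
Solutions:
 g(y) = C1*exp(-7*Integral(1/acos(y), y)/9)


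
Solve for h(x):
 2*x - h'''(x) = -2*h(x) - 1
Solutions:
 h(x) = C3*exp(2^(1/3)*x) - x + (C1*sin(2^(1/3)*sqrt(3)*x/2) + C2*cos(2^(1/3)*sqrt(3)*x/2))*exp(-2^(1/3)*x/2) - 1/2


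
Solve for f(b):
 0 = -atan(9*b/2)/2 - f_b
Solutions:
 f(b) = C1 - b*atan(9*b/2)/2 + log(81*b^2 + 4)/18


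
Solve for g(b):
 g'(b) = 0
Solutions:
 g(b) = C1


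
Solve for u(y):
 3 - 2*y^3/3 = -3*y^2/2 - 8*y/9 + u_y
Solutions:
 u(y) = C1 - y^4/6 + y^3/2 + 4*y^2/9 + 3*y


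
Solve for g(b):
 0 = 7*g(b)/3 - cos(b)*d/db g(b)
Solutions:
 g(b) = C1*(sin(b) + 1)^(7/6)/(sin(b) - 1)^(7/6)


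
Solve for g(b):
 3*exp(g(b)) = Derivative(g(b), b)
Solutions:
 g(b) = log(-1/(C1 + 3*b))


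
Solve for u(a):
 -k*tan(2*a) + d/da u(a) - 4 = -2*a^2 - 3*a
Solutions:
 u(a) = C1 - 2*a^3/3 - 3*a^2/2 + 4*a - k*log(cos(2*a))/2


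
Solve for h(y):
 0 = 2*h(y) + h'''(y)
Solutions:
 h(y) = C3*exp(-2^(1/3)*y) + (C1*sin(2^(1/3)*sqrt(3)*y/2) + C2*cos(2^(1/3)*sqrt(3)*y/2))*exp(2^(1/3)*y/2)


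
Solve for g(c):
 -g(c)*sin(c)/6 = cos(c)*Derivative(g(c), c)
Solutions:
 g(c) = C1*cos(c)^(1/6)


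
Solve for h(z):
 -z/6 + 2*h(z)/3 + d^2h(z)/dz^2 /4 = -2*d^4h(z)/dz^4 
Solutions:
 h(z) = z/4 + (C1*sin(3^(3/4)*z*cos(atan(sqrt(759)/3)/2)/3) + C2*cos(3^(3/4)*z*cos(atan(sqrt(759)/3)/2)/3))*exp(-3^(3/4)*z*sin(atan(sqrt(759)/3)/2)/3) + (C3*sin(3^(3/4)*z*cos(atan(sqrt(759)/3)/2)/3) + C4*cos(3^(3/4)*z*cos(atan(sqrt(759)/3)/2)/3))*exp(3^(3/4)*z*sin(atan(sqrt(759)/3)/2)/3)


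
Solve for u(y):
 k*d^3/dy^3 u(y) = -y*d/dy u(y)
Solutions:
 u(y) = C1 + Integral(C2*airyai(y*(-1/k)^(1/3)) + C3*airybi(y*(-1/k)^(1/3)), y)


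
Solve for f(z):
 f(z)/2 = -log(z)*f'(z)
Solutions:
 f(z) = C1*exp(-li(z)/2)


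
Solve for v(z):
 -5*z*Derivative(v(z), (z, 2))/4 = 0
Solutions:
 v(z) = C1 + C2*z


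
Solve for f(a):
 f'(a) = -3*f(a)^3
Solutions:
 f(a) = -sqrt(2)*sqrt(-1/(C1 - 3*a))/2
 f(a) = sqrt(2)*sqrt(-1/(C1 - 3*a))/2


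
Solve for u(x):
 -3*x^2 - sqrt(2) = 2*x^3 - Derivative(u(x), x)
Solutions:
 u(x) = C1 + x^4/2 + x^3 + sqrt(2)*x


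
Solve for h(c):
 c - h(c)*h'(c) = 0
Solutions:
 h(c) = -sqrt(C1 + c^2)
 h(c) = sqrt(C1 + c^2)


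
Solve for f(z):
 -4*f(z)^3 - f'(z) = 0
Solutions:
 f(z) = -sqrt(2)*sqrt(-1/(C1 - 4*z))/2
 f(z) = sqrt(2)*sqrt(-1/(C1 - 4*z))/2


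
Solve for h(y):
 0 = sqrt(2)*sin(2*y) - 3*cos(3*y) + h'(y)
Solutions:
 h(y) = C1 + sin(3*y) + sqrt(2)*cos(2*y)/2


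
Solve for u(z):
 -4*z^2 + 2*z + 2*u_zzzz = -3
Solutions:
 u(z) = C1 + C2*z + C3*z^2 + C4*z^3 + z^6/180 - z^5/120 - z^4/16


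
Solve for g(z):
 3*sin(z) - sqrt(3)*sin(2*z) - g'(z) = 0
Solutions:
 g(z) = C1 - 3*cos(z) + sqrt(3)*cos(2*z)/2


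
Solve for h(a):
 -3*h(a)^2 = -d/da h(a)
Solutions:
 h(a) = -1/(C1 + 3*a)


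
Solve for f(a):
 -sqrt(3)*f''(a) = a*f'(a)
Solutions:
 f(a) = C1 + C2*erf(sqrt(2)*3^(3/4)*a/6)


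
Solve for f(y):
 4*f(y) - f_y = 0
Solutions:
 f(y) = C1*exp(4*y)


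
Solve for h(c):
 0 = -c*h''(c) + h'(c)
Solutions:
 h(c) = C1 + C2*c^2


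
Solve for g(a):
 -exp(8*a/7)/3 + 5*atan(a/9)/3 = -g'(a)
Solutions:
 g(a) = C1 - 5*a*atan(a/9)/3 + 7*exp(8*a/7)/24 + 15*log(a^2 + 81)/2


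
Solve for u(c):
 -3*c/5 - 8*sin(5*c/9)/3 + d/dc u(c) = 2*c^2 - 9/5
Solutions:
 u(c) = C1 + 2*c^3/3 + 3*c^2/10 - 9*c/5 - 24*cos(5*c/9)/5


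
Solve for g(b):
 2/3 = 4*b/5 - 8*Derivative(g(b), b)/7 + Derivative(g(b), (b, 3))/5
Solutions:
 g(b) = C1 + C2*exp(-2*sqrt(70)*b/7) + C3*exp(2*sqrt(70)*b/7) + 7*b^2/20 - 7*b/12


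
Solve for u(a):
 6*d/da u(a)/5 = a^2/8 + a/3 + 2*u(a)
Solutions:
 u(a) = C1*exp(5*a/3) - a^2/16 - 29*a/120 - 29/200


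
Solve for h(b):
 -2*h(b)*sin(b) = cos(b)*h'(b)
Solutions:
 h(b) = C1*cos(b)^2


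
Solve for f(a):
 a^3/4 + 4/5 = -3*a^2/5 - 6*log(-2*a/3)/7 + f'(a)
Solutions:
 f(a) = C1 + a^4/16 + a^3/5 + 6*a*log(-a)/7 + 2*a*(-15*log(3) - 1 + 15*log(2))/35


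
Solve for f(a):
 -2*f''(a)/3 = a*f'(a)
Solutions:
 f(a) = C1 + C2*erf(sqrt(3)*a/2)


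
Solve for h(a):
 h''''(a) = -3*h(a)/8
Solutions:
 h(a) = (C1*sin(2^(3/4)*3^(1/4)*a/4) + C2*cos(2^(3/4)*3^(1/4)*a/4))*exp(-2^(3/4)*3^(1/4)*a/4) + (C3*sin(2^(3/4)*3^(1/4)*a/4) + C4*cos(2^(3/4)*3^(1/4)*a/4))*exp(2^(3/4)*3^(1/4)*a/4)


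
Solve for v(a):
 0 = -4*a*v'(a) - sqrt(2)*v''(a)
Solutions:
 v(a) = C1 + C2*erf(2^(1/4)*a)


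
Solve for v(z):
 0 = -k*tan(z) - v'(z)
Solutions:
 v(z) = C1 + k*log(cos(z))


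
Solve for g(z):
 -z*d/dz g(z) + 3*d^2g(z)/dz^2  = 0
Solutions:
 g(z) = C1 + C2*erfi(sqrt(6)*z/6)


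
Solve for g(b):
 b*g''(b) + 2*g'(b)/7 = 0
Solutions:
 g(b) = C1 + C2*b^(5/7)


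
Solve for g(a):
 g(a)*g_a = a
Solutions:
 g(a) = -sqrt(C1 + a^2)
 g(a) = sqrt(C1 + a^2)


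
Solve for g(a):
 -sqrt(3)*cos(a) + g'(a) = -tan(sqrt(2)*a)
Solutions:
 g(a) = C1 + sqrt(2)*log(cos(sqrt(2)*a))/2 + sqrt(3)*sin(a)


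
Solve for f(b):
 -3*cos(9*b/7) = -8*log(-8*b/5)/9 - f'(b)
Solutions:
 f(b) = C1 - 8*b*log(-b)/9 - 8*b*log(2)/3 + 8*b/9 + 8*b*log(5)/9 + 7*sin(9*b/7)/3


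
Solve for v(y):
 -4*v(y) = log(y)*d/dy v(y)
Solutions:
 v(y) = C1*exp(-4*li(y))


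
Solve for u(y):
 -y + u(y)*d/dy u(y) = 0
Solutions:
 u(y) = -sqrt(C1 + y^2)
 u(y) = sqrt(C1 + y^2)


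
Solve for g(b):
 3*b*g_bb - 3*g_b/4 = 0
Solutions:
 g(b) = C1 + C2*b^(5/4)


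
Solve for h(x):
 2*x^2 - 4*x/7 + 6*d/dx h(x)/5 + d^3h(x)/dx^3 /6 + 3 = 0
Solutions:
 h(x) = C1 + C2*sin(6*sqrt(5)*x/5) + C3*cos(6*sqrt(5)*x/5) - 5*x^3/9 + 5*x^2/21 - 55*x/27


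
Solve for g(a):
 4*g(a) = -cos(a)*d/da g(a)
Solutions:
 g(a) = C1*(sin(a)^2 - 2*sin(a) + 1)/(sin(a)^2 + 2*sin(a) + 1)


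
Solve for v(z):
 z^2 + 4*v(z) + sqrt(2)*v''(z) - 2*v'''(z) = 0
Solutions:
 v(z) = C1*exp(z*(-18*(sqrt(2)/108 + 1 + sqrt(2)*sqrt(-1 + (sqrt(2) + 108)^2/2)/108)^(1/3) - 1/(sqrt(2)/108 + 1 + sqrt(2)*sqrt(-1 + (sqrt(2) + 108)^2/2)/108)^(1/3) + 6*sqrt(2))/36)*sin(sqrt(3)*z*(-18*(sqrt(2)/108 + 1 + sqrt(2)*sqrt(-1 + 1458*(-2 - sqrt(2)/54)^2)/108)^(1/3) + (sqrt(2)/108 + 1 + sqrt(2)*sqrt(-1 + 1458*(-2 - sqrt(2)/54)^2)/108)^(-1/3))/36) + C2*exp(z*(-18*(sqrt(2)/108 + 1 + sqrt(2)*sqrt(-1 + (sqrt(2) + 108)^2/2)/108)^(1/3) - 1/(sqrt(2)/108 + 1 + sqrt(2)*sqrt(-1 + (sqrt(2) + 108)^2/2)/108)^(1/3) + 6*sqrt(2))/36)*cos(sqrt(3)*z*(-18*(sqrt(2)/108 + 1 + sqrt(2)*sqrt(-1 + 1458*(-2 - sqrt(2)/54)^2)/108)^(1/3) + (sqrt(2)/108 + 1 + sqrt(2)*sqrt(-1 + 1458*(-2 - sqrt(2)/54)^2)/108)^(-1/3))/36) + C3*exp(z*(1/(18*(sqrt(2)/108 + 1 + sqrt(2)*sqrt(-1 + (sqrt(2) + 108)^2/2)/108)^(1/3)) + sqrt(2)/6 + (sqrt(2)/108 + 1 + sqrt(2)*sqrt(-1 + (sqrt(2) + 108)^2/2)/108)^(1/3))) - z^2/4 + sqrt(2)/8


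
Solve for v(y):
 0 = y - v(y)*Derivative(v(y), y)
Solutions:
 v(y) = -sqrt(C1 + y^2)
 v(y) = sqrt(C1 + y^2)


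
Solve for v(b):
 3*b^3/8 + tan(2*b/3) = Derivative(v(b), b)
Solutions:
 v(b) = C1 + 3*b^4/32 - 3*log(cos(2*b/3))/2


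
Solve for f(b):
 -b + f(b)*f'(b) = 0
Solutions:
 f(b) = -sqrt(C1 + b^2)
 f(b) = sqrt(C1 + b^2)


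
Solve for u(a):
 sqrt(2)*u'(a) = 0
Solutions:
 u(a) = C1


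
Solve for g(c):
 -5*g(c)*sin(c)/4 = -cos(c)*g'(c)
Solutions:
 g(c) = C1/cos(c)^(5/4)


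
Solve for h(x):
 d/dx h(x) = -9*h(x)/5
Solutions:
 h(x) = C1*exp(-9*x/5)


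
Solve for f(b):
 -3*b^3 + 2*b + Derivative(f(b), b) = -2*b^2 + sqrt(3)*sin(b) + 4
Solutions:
 f(b) = C1 + 3*b^4/4 - 2*b^3/3 - b^2 + 4*b - sqrt(3)*cos(b)


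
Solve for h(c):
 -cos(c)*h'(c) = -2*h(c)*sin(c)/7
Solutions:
 h(c) = C1/cos(c)^(2/7)


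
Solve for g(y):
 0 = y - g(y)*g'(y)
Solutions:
 g(y) = -sqrt(C1 + y^2)
 g(y) = sqrt(C1 + y^2)


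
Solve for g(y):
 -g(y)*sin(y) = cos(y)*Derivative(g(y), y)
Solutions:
 g(y) = C1*cos(y)


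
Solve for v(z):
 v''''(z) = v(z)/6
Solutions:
 v(z) = C1*exp(-6^(3/4)*z/6) + C2*exp(6^(3/4)*z/6) + C3*sin(6^(3/4)*z/6) + C4*cos(6^(3/4)*z/6)


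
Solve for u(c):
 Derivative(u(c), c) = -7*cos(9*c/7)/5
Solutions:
 u(c) = C1 - 49*sin(9*c/7)/45


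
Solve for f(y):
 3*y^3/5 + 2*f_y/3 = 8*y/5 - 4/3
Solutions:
 f(y) = C1 - 9*y^4/40 + 6*y^2/5 - 2*y


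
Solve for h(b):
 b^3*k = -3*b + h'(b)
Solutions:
 h(b) = C1 + b^4*k/4 + 3*b^2/2


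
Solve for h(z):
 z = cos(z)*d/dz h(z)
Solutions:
 h(z) = C1 + Integral(z/cos(z), z)


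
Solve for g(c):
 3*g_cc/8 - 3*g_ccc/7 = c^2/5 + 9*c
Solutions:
 g(c) = C1 + C2*c + C3*exp(7*c/8) + 2*c^4/45 + 1324*c^3/315 + 10592*c^2/735


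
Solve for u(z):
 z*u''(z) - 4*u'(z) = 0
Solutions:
 u(z) = C1 + C2*z^5


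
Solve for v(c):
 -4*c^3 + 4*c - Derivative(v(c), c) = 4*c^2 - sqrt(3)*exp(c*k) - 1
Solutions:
 v(c) = C1 - c^4 - 4*c^3/3 + 2*c^2 + c + sqrt(3)*exp(c*k)/k


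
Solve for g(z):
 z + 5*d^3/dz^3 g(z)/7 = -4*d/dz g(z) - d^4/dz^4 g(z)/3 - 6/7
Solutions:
 g(z) = C1 + C2*exp(z*(-10 + 25/(14*sqrt(24234) + 2183)^(1/3) + (14*sqrt(24234) + 2183)^(1/3))/14)*sin(sqrt(3)*z*(-(14*sqrt(24234) + 2183)^(1/3) + 25/(14*sqrt(24234) + 2183)^(1/3))/14) + C3*exp(z*(-10 + 25/(14*sqrt(24234) + 2183)^(1/3) + (14*sqrt(24234) + 2183)^(1/3))/14)*cos(sqrt(3)*z*(-(14*sqrt(24234) + 2183)^(1/3) + 25/(14*sqrt(24234) + 2183)^(1/3))/14) + C4*exp(-z*(25/(14*sqrt(24234) + 2183)^(1/3) + 5 + (14*sqrt(24234) + 2183)^(1/3))/7) - z^2/8 - 3*z/14


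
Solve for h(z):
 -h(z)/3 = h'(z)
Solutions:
 h(z) = C1*exp(-z/3)


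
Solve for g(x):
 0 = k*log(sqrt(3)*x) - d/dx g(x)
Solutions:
 g(x) = C1 + k*x*log(x) - k*x + k*x*log(3)/2


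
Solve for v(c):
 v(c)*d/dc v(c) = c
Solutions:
 v(c) = -sqrt(C1 + c^2)
 v(c) = sqrt(C1 + c^2)


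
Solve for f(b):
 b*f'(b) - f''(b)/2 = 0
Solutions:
 f(b) = C1 + C2*erfi(b)


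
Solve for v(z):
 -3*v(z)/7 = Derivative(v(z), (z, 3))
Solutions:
 v(z) = C3*exp(-3^(1/3)*7^(2/3)*z/7) + (C1*sin(3^(5/6)*7^(2/3)*z/14) + C2*cos(3^(5/6)*7^(2/3)*z/14))*exp(3^(1/3)*7^(2/3)*z/14)


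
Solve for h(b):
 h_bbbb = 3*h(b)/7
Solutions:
 h(b) = C1*exp(-3^(1/4)*7^(3/4)*b/7) + C2*exp(3^(1/4)*7^(3/4)*b/7) + C3*sin(3^(1/4)*7^(3/4)*b/7) + C4*cos(3^(1/4)*7^(3/4)*b/7)


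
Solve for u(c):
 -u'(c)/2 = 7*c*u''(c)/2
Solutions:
 u(c) = C1 + C2*c^(6/7)


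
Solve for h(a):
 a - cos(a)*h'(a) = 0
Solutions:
 h(a) = C1 + Integral(a/cos(a), a)


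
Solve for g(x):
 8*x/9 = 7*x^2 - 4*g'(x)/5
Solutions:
 g(x) = C1 + 35*x^3/12 - 5*x^2/9


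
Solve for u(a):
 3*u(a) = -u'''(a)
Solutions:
 u(a) = C3*exp(-3^(1/3)*a) + (C1*sin(3^(5/6)*a/2) + C2*cos(3^(5/6)*a/2))*exp(3^(1/3)*a/2)


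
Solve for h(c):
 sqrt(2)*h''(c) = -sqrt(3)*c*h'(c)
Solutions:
 h(c) = C1 + C2*erf(6^(1/4)*c/2)


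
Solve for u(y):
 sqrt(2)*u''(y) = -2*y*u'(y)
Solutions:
 u(y) = C1 + C2*erf(2^(3/4)*y/2)


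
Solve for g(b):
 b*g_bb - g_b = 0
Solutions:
 g(b) = C1 + C2*b^2


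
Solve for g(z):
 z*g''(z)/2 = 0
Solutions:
 g(z) = C1 + C2*z


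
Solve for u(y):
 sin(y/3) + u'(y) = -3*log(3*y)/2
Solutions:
 u(y) = C1 - 3*y*log(y)/2 - 3*y*log(3)/2 + 3*y/2 + 3*cos(y/3)


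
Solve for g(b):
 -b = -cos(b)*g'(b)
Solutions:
 g(b) = C1 + Integral(b/cos(b), b)


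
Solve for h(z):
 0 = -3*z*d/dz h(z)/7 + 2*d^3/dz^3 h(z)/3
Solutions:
 h(z) = C1 + Integral(C2*airyai(42^(2/3)*z/14) + C3*airybi(42^(2/3)*z/14), z)


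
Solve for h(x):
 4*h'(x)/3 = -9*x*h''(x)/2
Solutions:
 h(x) = C1 + C2*x^(19/27)


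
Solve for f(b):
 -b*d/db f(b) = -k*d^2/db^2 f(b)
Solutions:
 f(b) = C1 + C2*erf(sqrt(2)*b*sqrt(-1/k)/2)/sqrt(-1/k)


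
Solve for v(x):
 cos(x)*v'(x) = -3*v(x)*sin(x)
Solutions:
 v(x) = C1*cos(x)^3


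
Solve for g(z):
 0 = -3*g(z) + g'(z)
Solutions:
 g(z) = C1*exp(3*z)


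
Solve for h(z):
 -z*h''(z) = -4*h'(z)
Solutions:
 h(z) = C1 + C2*z^5


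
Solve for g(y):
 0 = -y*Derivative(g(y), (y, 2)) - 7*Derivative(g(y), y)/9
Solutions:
 g(y) = C1 + C2*y^(2/9)


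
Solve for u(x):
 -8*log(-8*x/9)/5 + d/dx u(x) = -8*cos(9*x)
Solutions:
 u(x) = C1 + 8*x*log(-x)/5 - 4*x*log(3) - 8*x/5 + 4*x*log(6)/5 + 4*x*log(2) - 8*sin(9*x)/9


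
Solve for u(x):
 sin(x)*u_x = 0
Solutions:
 u(x) = C1


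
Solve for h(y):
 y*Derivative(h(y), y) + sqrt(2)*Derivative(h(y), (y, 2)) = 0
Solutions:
 h(y) = C1 + C2*erf(2^(1/4)*y/2)


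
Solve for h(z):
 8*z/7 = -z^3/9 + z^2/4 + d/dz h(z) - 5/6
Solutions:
 h(z) = C1 + z^4/36 - z^3/12 + 4*z^2/7 + 5*z/6


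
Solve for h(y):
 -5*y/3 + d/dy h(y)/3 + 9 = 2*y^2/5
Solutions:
 h(y) = C1 + 2*y^3/5 + 5*y^2/2 - 27*y


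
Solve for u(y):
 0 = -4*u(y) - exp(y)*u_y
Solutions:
 u(y) = C1*exp(4*exp(-y))


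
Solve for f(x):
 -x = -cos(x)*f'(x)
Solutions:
 f(x) = C1 + Integral(x/cos(x), x)


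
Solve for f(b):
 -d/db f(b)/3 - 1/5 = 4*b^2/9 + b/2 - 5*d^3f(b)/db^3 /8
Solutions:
 f(b) = C1 + C2*exp(-2*sqrt(30)*b/15) + C3*exp(2*sqrt(30)*b/15) - 4*b^3/9 - 3*b^2/4 - 28*b/5


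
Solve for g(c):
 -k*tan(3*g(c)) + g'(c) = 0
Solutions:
 g(c) = -asin(C1*exp(3*c*k))/3 + pi/3
 g(c) = asin(C1*exp(3*c*k))/3


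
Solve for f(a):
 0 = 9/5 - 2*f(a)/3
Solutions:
 f(a) = 27/10


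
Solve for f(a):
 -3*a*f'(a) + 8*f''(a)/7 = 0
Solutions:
 f(a) = C1 + C2*erfi(sqrt(21)*a/4)


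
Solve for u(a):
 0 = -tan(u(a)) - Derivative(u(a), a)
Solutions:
 u(a) = pi - asin(C1*exp(-a))
 u(a) = asin(C1*exp(-a))


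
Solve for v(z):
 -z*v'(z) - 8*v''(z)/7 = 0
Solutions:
 v(z) = C1 + C2*erf(sqrt(7)*z/4)


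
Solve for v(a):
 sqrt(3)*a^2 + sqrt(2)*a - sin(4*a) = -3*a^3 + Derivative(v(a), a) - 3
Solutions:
 v(a) = C1 + 3*a^4/4 + sqrt(3)*a^3/3 + sqrt(2)*a^2/2 + 3*a + cos(4*a)/4


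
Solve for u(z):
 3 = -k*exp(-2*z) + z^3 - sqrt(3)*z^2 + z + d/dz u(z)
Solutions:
 u(z) = C1 - k*exp(-2*z)/2 - z^4/4 + sqrt(3)*z^3/3 - z^2/2 + 3*z


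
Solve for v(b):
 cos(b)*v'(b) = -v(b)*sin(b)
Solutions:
 v(b) = C1*cos(b)


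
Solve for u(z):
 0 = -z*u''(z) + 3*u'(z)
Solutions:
 u(z) = C1 + C2*z^4


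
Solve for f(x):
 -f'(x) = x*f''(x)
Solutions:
 f(x) = C1 + C2*log(x)


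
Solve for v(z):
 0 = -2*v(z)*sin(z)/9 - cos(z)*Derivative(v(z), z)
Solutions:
 v(z) = C1*cos(z)^(2/9)


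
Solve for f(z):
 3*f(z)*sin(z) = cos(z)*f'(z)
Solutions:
 f(z) = C1/cos(z)^3


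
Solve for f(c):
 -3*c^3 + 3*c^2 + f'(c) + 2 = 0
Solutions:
 f(c) = C1 + 3*c^4/4 - c^3 - 2*c


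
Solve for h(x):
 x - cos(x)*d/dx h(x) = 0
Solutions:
 h(x) = C1 + Integral(x/cos(x), x)


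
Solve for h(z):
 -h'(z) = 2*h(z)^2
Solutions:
 h(z) = 1/(C1 + 2*z)


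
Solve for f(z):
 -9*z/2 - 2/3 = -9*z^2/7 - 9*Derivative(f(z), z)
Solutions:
 f(z) = C1 - z^3/21 + z^2/4 + 2*z/27


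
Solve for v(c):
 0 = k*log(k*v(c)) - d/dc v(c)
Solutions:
 li(k*v(c))/k = C1 + c*k


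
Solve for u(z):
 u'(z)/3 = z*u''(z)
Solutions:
 u(z) = C1 + C2*z^(4/3)


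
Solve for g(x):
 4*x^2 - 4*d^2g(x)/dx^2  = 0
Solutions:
 g(x) = C1 + C2*x + x^4/12


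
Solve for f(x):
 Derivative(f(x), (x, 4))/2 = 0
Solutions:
 f(x) = C1 + C2*x + C3*x^2 + C4*x^3


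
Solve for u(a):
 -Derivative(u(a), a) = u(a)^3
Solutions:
 u(a) = -sqrt(2)*sqrt(-1/(C1 - a))/2
 u(a) = sqrt(2)*sqrt(-1/(C1 - a))/2


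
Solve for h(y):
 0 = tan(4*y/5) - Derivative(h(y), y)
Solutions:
 h(y) = C1 - 5*log(cos(4*y/5))/4


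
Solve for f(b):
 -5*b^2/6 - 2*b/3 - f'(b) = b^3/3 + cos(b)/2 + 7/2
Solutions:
 f(b) = C1 - b^4/12 - 5*b^3/18 - b^2/3 - 7*b/2 - sin(b)/2


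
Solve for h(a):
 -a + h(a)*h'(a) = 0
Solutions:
 h(a) = -sqrt(C1 + a^2)
 h(a) = sqrt(C1 + a^2)


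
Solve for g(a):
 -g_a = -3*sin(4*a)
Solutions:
 g(a) = C1 - 3*cos(4*a)/4


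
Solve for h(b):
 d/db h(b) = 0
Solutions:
 h(b) = C1


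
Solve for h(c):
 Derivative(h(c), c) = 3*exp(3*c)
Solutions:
 h(c) = C1 + exp(3*c)


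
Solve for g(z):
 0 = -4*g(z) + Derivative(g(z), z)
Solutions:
 g(z) = C1*exp(4*z)


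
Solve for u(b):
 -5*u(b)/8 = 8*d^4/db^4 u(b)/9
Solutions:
 u(b) = (C1*sin(sqrt(3)*5^(1/4)*b/4) + C2*cos(sqrt(3)*5^(1/4)*b/4))*exp(-sqrt(3)*5^(1/4)*b/4) + (C3*sin(sqrt(3)*5^(1/4)*b/4) + C4*cos(sqrt(3)*5^(1/4)*b/4))*exp(sqrt(3)*5^(1/4)*b/4)


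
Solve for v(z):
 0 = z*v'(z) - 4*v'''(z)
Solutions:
 v(z) = C1 + Integral(C2*airyai(2^(1/3)*z/2) + C3*airybi(2^(1/3)*z/2), z)


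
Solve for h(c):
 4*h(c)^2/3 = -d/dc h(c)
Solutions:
 h(c) = 3/(C1 + 4*c)


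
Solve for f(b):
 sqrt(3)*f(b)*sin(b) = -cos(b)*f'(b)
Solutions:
 f(b) = C1*cos(b)^(sqrt(3))


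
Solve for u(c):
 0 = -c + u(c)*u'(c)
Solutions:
 u(c) = -sqrt(C1 + c^2)
 u(c) = sqrt(C1 + c^2)


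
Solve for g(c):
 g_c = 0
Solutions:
 g(c) = C1


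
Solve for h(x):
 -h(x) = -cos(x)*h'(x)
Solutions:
 h(x) = C1*sqrt(sin(x) + 1)/sqrt(sin(x) - 1)


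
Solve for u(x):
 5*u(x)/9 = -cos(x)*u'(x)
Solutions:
 u(x) = C1*(sin(x) - 1)^(5/18)/(sin(x) + 1)^(5/18)


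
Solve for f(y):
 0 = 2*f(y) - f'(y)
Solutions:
 f(y) = C1*exp(2*y)


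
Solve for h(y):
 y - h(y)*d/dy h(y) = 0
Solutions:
 h(y) = -sqrt(C1 + y^2)
 h(y) = sqrt(C1 + y^2)


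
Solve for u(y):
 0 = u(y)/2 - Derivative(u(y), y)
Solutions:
 u(y) = C1*exp(y/2)


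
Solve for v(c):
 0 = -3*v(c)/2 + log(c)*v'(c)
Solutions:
 v(c) = C1*exp(3*li(c)/2)


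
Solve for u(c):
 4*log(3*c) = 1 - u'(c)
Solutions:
 u(c) = C1 - 4*c*log(c) - c*log(81) + 5*c


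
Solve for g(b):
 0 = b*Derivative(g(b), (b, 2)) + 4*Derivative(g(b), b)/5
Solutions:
 g(b) = C1 + C2*b^(1/5)


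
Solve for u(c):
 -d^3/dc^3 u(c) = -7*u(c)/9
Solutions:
 u(c) = C3*exp(21^(1/3)*c/3) + (C1*sin(3^(5/6)*7^(1/3)*c/6) + C2*cos(3^(5/6)*7^(1/3)*c/6))*exp(-21^(1/3)*c/6)


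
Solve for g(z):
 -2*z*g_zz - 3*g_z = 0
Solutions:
 g(z) = C1 + C2/sqrt(z)


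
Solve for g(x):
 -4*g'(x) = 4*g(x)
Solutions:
 g(x) = C1*exp(-x)


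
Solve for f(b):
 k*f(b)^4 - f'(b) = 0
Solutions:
 f(b) = (-1/(C1 + 3*b*k))^(1/3)
 f(b) = (-1/(C1 + b*k))^(1/3)*(-3^(2/3) - 3*3^(1/6)*I)/6
 f(b) = (-1/(C1 + b*k))^(1/3)*(-3^(2/3) + 3*3^(1/6)*I)/6


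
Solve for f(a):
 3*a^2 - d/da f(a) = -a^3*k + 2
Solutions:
 f(a) = C1 + a^4*k/4 + a^3 - 2*a


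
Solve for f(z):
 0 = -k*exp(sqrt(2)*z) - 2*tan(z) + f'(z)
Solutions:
 f(z) = C1 + sqrt(2)*k*exp(sqrt(2)*z)/2 - 2*log(cos(z))


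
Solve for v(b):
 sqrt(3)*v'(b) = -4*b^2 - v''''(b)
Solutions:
 v(b) = C1 + C4*exp(-3^(1/6)*b) - 4*sqrt(3)*b^3/9 + (C2*sin(3^(2/3)*b/2) + C3*cos(3^(2/3)*b/2))*exp(3^(1/6)*b/2)


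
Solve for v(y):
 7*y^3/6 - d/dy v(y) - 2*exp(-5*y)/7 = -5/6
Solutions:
 v(y) = C1 + 7*y^4/24 + 5*y/6 + 2*exp(-5*y)/35


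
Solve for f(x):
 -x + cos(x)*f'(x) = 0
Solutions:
 f(x) = C1 + Integral(x/cos(x), x)


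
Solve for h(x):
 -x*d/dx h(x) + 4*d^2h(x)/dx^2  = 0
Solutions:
 h(x) = C1 + C2*erfi(sqrt(2)*x/4)


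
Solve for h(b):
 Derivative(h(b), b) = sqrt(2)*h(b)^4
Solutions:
 h(b) = (-1/(C1 + 3*sqrt(2)*b))^(1/3)
 h(b) = (-1/(C1 + sqrt(2)*b))^(1/3)*(-3^(2/3) - 3*3^(1/6)*I)/6
 h(b) = (-1/(C1 + sqrt(2)*b))^(1/3)*(-3^(2/3) + 3*3^(1/6)*I)/6


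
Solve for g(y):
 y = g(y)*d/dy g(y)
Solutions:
 g(y) = -sqrt(C1 + y^2)
 g(y) = sqrt(C1 + y^2)


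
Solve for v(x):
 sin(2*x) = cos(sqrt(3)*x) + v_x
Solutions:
 v(x) = C1 - sqrt(3)*sin(sqrt(3)*x)/3 - cos(2*x)/2


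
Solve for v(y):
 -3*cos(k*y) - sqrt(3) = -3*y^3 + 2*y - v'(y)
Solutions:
 v(y) = C1 - 3*y^4/4 + y^2 + sqrt(3)*y + 3*sin(k*y)/k


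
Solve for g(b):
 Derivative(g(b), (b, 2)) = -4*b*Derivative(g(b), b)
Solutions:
 g(b) = C1 + C2*erf(sqrt(2)*b)


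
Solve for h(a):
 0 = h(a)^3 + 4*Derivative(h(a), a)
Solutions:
 h(a) = -sqrt(2)*sqrt(-1/(C1 - a))
 h(a) = sqrt(2)*sqrt(-1/(C1 - a))


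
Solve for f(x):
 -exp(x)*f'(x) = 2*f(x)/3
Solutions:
 f(x) = C1*exp(2*exp(-x)/3)


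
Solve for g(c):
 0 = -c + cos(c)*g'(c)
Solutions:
 g(c) = C1 + Integral(c/cos(c), c)


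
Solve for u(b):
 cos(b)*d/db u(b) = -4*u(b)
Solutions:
 u(b) = C1*(sin(b)^2 - 2*sin(b) + 1)/(sin(b)^2 + 2*sin(b) + 1)


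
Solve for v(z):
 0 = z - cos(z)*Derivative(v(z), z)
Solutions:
 v(z) = C1 + Integral(z/cos(z), z)


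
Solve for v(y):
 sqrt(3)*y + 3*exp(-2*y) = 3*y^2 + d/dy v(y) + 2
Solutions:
 v(y) = C1 - y^3 + sqrt(3)*y^2/2 - 2*y - 3*exp(-2*y)/2


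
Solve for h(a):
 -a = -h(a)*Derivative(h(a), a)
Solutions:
 h(a) = -sqrt(C1 + a^2)
 h(a) = sqrt(C1 + a^2)


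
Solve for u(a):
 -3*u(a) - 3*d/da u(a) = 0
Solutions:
 u(a) = C1*exp(-a)


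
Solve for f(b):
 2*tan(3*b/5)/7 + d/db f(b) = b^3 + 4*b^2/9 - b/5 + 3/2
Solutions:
 f(b) = C1 + b^4/4 + 4*b^3/27 - b^2/10 + 3*b/2 + 10*log(cos(3*b/5))/21


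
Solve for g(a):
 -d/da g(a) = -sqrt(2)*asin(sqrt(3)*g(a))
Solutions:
 Integral(1/asin(sqrt(3)*_y), (_y, g(a))) = C1 + sqrt(2)*a


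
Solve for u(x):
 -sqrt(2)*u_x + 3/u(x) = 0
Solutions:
 u(x) = -sqrt(C1 + 3*sqrt(2)*x)
 u(x) = sqrt(C1 + 3*sqrt(2)*x)


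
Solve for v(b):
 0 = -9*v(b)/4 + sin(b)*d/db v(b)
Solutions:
 v(b) = C1*(cos(b) - 1)^(9/8)/(cos(b) + 1)^(9/8)


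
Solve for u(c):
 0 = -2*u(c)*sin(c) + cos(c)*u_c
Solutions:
 u(c) = C1/cos(c)^2


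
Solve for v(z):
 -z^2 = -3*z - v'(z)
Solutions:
 v(z) = C1 + z^3/3 - 3*z^2/2


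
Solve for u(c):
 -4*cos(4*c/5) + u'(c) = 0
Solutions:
 u(c) = C1 + 5*sin(4*c/5)


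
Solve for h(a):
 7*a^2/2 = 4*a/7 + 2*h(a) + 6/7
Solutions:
 h(a) = 7*a^2/4 - 2*a/7 - 3/7


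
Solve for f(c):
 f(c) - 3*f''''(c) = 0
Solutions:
 f(c) = C1*exp(-3^(3/4)*c/3) + C2*exp(3^(3/4)*c/3) + C3*sin(3^(3/4)*c/3) + C4*cos(3^(3/4)*c/3)


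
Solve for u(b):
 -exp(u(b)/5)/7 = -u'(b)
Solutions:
 u(b) = 5*log(-1/(C1 + b)) + 5*log(35)


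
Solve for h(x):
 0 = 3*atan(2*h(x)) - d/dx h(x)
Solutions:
 Integral(1/atan(2*_y), (_y, h(x))) = C1 + 3*x


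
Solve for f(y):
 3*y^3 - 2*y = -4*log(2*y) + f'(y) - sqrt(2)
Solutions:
 f(y) = C1 + 3*y^4/4 - y^2 + 4*y*log(y) - 4*y + sqrt(2)*y + y*log(16)


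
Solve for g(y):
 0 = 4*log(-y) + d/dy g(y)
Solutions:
 g(y) = C1 - 4*y*log(-y) + 4*y


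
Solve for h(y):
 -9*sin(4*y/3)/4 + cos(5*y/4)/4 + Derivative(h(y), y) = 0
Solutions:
 h(y) = C1 - sin(5*y/4)/5 - 27*cos(4*y/3)/16


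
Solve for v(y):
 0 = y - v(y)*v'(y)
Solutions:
 v(y) = -sqrt(C1 + y^2)
 v(y) = sqrt(C1 + y^2)


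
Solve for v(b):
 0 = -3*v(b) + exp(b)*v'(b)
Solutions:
 v(b) = C1*exp(-3*exp(-b))


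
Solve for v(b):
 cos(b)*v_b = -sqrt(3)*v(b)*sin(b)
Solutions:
 v(b) = C1*cos(b)^(sqrt(3))


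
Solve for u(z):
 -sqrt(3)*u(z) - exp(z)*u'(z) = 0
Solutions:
 u(z) = C1*exp(sqrt(3)*exp(-z))


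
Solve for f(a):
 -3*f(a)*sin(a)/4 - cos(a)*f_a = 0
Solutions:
 f(a) = C1*cos(a)^(3/4)


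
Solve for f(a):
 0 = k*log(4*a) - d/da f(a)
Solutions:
 f(a) = C1 + a*k*log(a) - a*k + a*k*log(4)


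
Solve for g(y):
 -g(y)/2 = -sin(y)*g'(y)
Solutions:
 g(y) = C1*(cos(y) - 1)^(1/4)/(cos(y) + 1)^(1/4)


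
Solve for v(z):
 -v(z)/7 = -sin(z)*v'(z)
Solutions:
 v(z) = C1*(cos(z) - 1)^(1/14)/(cos(z) + 1)^(1/14)


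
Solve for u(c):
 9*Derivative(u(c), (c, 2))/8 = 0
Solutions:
 u(c) = C1 + C2*c


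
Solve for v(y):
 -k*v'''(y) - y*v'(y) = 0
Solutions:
 v(y) = C1 + Integral(C2*airyai(y*(-1/k)^(1/3)) + C3*airybi(y*(-1/k)^(1/3)), y)


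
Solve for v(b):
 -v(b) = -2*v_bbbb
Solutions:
 v(b) = C1*exp(-2^(3/4)*b/2) + C2*exp(2^(3/4)*b/2) + C3*sin(2^(3/4)*b/2) + C4*cos(2^(3/4)*b/2)


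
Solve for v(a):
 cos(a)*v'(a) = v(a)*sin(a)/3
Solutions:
 v(a) = C1/cos(a)^(1/3)


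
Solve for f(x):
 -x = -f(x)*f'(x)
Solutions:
 f(x) = -sqrt(C1 + x^2)
 f(x) = sqrt(C1 + x^2)


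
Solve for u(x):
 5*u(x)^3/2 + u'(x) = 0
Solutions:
 u(x) = -sqrt(-1/(C1 - 5*x))
 u(x) = sqrt(-1/(C1 - 5*x))


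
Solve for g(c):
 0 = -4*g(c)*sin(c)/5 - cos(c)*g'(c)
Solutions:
 g(c) = C1*cos(c)^(4/5)


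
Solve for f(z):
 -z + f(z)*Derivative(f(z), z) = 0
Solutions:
 f(z) = -sqrt(C1 + z^2)
 f(z) = sqrt(C1 + z^2)


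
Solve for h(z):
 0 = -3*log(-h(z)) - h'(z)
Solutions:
 -li(-h(z)) = C1 - 3*z


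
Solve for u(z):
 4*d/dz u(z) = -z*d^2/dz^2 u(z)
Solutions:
 u(z) = C1 + C2/z^3


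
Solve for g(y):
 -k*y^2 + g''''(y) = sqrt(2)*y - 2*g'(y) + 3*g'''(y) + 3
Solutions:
 g(y) = C1 + k*y^3/6 + 3*k*y/2 + sqrt(2)*y^2/4 + 3*y/2 + (C2 + C3*exp(-sqrt(3)*y) + C4*exp(sqrt(3)*y))*exp(y)


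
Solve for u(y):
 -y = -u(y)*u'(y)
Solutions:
 u(y) = -sqrt(C1 + y^2)
 u(y) = sqrt(C1 + y^2)


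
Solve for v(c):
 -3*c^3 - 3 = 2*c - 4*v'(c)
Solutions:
 v(c) = C1 + 3*c^4/16 + c^2/4 + 3*c/4


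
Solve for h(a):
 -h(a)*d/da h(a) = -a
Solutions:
 h(a) = -sqrt(C1 + a^2)
 h(a) = sqrt(C1 + a^2)


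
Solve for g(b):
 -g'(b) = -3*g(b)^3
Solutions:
 g(b) = -sqrt(2)*sqrt(-1/(C1 + 3*b))/2
 g(b) = sqrt(2)*sqrt(-1/(C1 + 3*b))/2


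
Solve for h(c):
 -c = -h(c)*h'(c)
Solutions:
 h(c) = -sqrt(C1 + c^2)
 h(c) = sqrt(C1 + c^2)


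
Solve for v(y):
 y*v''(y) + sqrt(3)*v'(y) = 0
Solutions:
 v(y) = C1 + C2*y^(1 - sqrt(3))


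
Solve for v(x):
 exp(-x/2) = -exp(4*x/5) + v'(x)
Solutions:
 v(x) = C1 + 5*exp(4*x/5)/4 - 2*exp(-x/2)


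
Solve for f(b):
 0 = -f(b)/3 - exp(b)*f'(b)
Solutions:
 f(b) = C1*exp(exp(-b)/3)


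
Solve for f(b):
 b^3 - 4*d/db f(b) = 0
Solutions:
 f(b) = C1 + b^4/16


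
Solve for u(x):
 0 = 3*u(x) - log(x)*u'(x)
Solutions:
 u(x) = C1*exp(3*li(x))


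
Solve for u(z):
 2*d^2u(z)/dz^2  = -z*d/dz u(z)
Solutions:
 u(z) = C1 + C2*erf(z/2)


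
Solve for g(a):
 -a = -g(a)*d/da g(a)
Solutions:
 g(a) = -sqrt(C1 + a^2)
 g(a) = sqrt(C1 + a^2)


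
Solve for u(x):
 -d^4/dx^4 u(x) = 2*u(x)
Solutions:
 u(x) = (C1*sin(2^(3/4)*x/2) + C2*cos(2^(3/4)*x/2))*exp(-2^(3/4)*x/2) + (C3*sin(2^(3/4)*x/2) + C4*cos(2^(3/4)*x/2))*exp(2^(3/4)*x/2)


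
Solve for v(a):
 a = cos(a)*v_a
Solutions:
 v(a) = C1 + Integral(a/cos(a), a)


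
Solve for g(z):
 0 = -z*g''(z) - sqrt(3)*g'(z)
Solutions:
 g(z) = C1 + C2*z^(1 - sqrt(3))


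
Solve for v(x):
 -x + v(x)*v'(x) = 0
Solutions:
 v(x) = -sqrt(C1 + x^2)
 v(x) = sqrt(C1 + x^2)


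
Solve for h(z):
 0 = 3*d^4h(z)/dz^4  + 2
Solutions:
 h(z) = C1 + C2*z + C3*z^2 + C4*z^3 - z^4/36


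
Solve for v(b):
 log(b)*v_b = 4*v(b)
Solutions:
 v(b) = C1*exp(4*li(b))


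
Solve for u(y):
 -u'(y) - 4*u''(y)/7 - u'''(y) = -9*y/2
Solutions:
 u(y) = C1 + 9*y^2/4 - 18*y/7 + (C2*sin(3*sqrt(5)*y/7) + C3*cos(3*sqrt(5)*y/7))*exp(-2*y/7)


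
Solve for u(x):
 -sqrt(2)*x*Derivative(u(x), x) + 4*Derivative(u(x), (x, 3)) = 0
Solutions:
 u(x) = C1 + Integral(C2*airyai(sqrt(2)*x/2) + C3*airybi(sqrt(2)*x/2), x)


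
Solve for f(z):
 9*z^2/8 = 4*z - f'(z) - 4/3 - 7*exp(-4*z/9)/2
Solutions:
 f(z) = C1 - 3*z^3/8 + 2*z^2 - 4*z/3 + 63*exp(-4*z/9)/8


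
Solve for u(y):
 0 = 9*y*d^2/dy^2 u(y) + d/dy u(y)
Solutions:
 u(y) = C1 + C2*y^(8/9)


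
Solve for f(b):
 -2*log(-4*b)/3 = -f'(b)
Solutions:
 f(b) = C1 + 2*b*log(-b)/3 + 2*b*(-1 + 2*log(2))/3


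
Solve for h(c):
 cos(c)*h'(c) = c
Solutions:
 h(c) = C1 + Integral(c/cos(c), c)


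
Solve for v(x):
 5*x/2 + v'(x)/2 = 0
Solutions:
 v(x) = C1 - 5*x^2/2


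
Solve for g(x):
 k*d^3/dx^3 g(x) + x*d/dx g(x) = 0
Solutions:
 g(x) = C1 + Integral(C2*airyai(x*(-1/k)^(1/3)) + C3*airybi(x*(-1/k)^(1/3)), x)


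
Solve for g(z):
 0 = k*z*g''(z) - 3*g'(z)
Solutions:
 g(z) = C1 + z^(((re(k) + 3)*re(k) + im(k)^2)/(re(k)^2 + im(k)^2))*(C2*sin(3*log(z)*Abs(im(k))/(re(k)^2 + im(k)^2)) + C3*cos(3*log(z)*im(k)/(re(k)^2 + im(k)^2)))


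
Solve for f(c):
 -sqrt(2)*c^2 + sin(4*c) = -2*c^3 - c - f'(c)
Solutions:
 f(c) = C1 - c^4/2 + sqrt(2)*c^3/3 - c^2/2 + cos(4*c)/4


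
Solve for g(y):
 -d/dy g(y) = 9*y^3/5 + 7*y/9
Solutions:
 g(y) = C1 - 9*y^4/20 - 7*y^2/18


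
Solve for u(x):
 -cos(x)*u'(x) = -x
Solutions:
 u(x) = C1 + Integral(x/cos(x), x)


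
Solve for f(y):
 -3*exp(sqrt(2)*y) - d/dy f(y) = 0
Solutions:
 f(y) = C1 - 3*sqrt(2)*exp(sqrt(2)*y)/2


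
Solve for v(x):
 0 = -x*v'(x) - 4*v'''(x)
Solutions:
 v(x) = C1 + Integral(C2*airyai(-2^(1/3)*x/2) + C3*airybi(-2^(1/3)*x/2), x)


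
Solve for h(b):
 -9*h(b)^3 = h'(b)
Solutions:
 h(b) = -sqrt(2)*sqrt(-1/(C1 - 9*b))/2
 h(b) = sqrt(2)*sqrt(-1/(C1 - 9*b))/2


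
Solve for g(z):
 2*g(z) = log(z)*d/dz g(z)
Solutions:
 g(z) = C1*exp(2*li(z))


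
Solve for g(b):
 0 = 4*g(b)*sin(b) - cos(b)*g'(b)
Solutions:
 g(b) = C1/cos(b)^4


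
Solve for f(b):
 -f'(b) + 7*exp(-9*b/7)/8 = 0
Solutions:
 f(b) = C1 - 49*exp(-9*b/7)/72


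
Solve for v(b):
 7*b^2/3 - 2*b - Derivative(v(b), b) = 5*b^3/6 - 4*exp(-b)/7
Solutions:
 v(b) = C1 - 5*b^4/24 + 7*b^3/9 - b^2 - 4*exp(-b)/7


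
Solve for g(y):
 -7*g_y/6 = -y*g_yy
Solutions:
 g(y) = C1 + C2*y^(13/6)


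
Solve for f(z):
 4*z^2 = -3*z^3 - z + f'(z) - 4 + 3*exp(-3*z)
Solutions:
 f(z) = C1 + 3*z^4/4 + 4*z^3/3 + z^2/2 + 4*z + exp(-3*z)


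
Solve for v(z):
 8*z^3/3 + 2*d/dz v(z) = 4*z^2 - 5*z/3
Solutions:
 v(z) = C1 - z^4/3 + 2*z^3/3 - 5*z^2/12


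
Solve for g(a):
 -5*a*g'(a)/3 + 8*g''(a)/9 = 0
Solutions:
 g(a) = C1 + C2*erfi(sqrt(15)*a/4)


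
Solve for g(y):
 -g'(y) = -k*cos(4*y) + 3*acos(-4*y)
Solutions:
 g(y) = C1 + k*sin(4*y)/4 - 3*y*acos(-4*y) - 3*sqrt(1 - 16*y^2)/4


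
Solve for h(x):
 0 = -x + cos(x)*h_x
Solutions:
 h(x) = C1 + Integral(x/cos(x), x)


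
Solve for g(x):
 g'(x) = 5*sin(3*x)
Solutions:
 g(x) = C1 - 5*cos(3*x)/3


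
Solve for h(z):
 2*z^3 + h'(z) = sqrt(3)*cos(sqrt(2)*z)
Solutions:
 h(z) = C1 - z^4/2 + sqrt(6)*sin(sqrt(2)*z)/2


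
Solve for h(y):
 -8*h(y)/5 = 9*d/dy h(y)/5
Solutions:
 h(y) = C1*exp(-8*y/9)


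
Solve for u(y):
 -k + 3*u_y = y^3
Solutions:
 u(y) = C1 + k*y/3 + y^4/12


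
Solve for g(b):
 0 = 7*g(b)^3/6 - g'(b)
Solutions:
 g(b) = -sqrt(3)*sqrt(-1/(C1 + 7*b))
 g(b) = sqrt(3)*sqrt(-1/(C1 + 7*b))


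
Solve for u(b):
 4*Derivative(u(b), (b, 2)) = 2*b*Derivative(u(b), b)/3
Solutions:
 u(b) = C1 + C2*erfi(sqrt(3)*b/6)


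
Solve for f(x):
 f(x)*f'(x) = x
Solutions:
 f(x) = -sqrt(C1 + x^2)
 f(x) = sqrt(C1 + x^2)


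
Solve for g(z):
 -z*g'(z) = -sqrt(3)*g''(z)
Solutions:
 g(z) = C1 + C2*erfi(sqrt(2)*3^(3/4)*z/6)


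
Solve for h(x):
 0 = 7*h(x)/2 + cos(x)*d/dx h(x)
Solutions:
 h(x) = C1*(sin(x) - 1)^(7/4)/(sin(x) + 1)^(7/4)


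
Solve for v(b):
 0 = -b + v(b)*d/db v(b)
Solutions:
 v(b) = -sqrt(C1 + b^2)
 v(b) = sqrt(C1 + b^2)


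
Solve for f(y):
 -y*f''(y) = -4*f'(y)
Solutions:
 f(y) = C1 + C2*y^5


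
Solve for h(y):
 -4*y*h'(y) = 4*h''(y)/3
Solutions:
 h(y) = C1 + C2*erf(sqrt(6)*y/2)


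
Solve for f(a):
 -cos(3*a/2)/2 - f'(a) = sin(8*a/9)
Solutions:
 f(a) = C1 - sin(3*a/2)/3 + 9*cos(8*a/9)/8


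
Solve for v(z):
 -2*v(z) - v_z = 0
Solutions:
 v(z) = C1*exp(-2*z)


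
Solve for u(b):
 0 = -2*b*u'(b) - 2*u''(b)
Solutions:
 u(b) = C1 + C2*erf(sqrt(2)*b/2)


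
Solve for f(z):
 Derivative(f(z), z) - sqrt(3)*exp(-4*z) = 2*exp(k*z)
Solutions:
 f(z) = C1 - sqrt(3)*exp(-4*z)/4 + 2*exp(k*z)/k


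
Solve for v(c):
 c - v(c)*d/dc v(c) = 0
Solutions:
 v(c) = -sqrt(C1 + c^2)
 v(c) = sqrt(C1 + c^2)


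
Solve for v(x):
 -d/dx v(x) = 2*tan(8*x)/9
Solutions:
 v(x) = C1 + log(cos(8*x))/36


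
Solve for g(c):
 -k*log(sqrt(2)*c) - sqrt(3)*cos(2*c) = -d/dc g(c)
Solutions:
 g(c) = C1 + c*k*(log(c) - 1) + c*k*log(2)/2 + sqrt(3)*sin(2*c)/2


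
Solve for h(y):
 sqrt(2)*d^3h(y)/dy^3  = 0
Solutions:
 h(y) = C1 + C2*y + C3*y^2


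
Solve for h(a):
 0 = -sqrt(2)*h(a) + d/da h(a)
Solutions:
 h(a) = C1*exp(sqrt(2)*a)


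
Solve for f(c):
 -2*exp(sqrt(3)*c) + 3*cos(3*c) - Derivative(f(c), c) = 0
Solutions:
 f(c) = C1 - 2*sqrt(3)*exp(sqrt(3)*c)/3 + sin(3*c)


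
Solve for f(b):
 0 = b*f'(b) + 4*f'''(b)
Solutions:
 f(b) = C1 + Integral(C2*airyai(-2^(1/3)*b/2) + C3*airybi(-2^(1/3)*b/2), b)


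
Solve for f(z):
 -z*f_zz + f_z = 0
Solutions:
 f(z) = C1 + C2*z^2


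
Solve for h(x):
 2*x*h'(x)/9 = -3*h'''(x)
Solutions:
 h(x) = C1 + Integral(C2*airyai(-2^(1/3)*x/3) + C3*airybi(-2^(1/3)*x/3), x)


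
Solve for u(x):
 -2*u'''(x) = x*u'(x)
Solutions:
 u(x) = C1 + Integral(C2*airyai(-2^(2/3)*x/2) + C3*airybi(-2^(2/3)*x/2), x)


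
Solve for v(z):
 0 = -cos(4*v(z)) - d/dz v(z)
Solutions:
 v(z) = -asin((C1 + exp(8*z))/(C1 - exp(8*z)))/4 + pi/4
 v(z) = asin((C1 + exp(8*z))/(C1 - exp(8*z)))/4
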